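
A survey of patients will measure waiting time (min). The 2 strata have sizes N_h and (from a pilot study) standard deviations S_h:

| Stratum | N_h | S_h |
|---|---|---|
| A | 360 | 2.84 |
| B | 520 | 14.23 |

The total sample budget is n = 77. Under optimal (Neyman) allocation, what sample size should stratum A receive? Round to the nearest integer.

Neyman allocation: n_h = n · N_h S_h / Σ N_i S_i, with n = 77.
  stratum A: N_h·S_h = 360·2.84 = 1022.40
  stratum B: N_h·S_h = 520·14.23 = 7399.60
Σ N_h S_h = 8422.00
n for stratum A = 77·1022.40/8422.00 = 9.348 → 9

9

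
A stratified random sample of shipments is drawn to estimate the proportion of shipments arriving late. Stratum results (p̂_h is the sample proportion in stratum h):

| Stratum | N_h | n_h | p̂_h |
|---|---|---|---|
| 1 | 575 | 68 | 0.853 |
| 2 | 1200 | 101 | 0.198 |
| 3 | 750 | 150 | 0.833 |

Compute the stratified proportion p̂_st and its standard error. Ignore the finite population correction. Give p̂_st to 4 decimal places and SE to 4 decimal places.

p̂_st ≈ 0.5358, SE ≈ 0.0232

N = 2525; stratum weights W_h = N_h/N.
p̂_st = Σ W_h p̂_h = (575·0.853 + 1200·0.198 + 750·0.833)/2525 = 0.53577
V̂(p̂_st) = Σ W_h² p̂_h(1−p̂_h)/(n_h−1):
  stratum 1: (575/2525)²·0.853·0.147/67 = 9.7052e-05
  stratum 2: (1200/2525)²·0.198·0.802/100 = 0.000358657
  stratum 3: (750/2525)²·0.833·0.167/149 = 8.23711e-05
V̂(p̂_st) = 0.00053808; SE = √V̂ = 0.0231966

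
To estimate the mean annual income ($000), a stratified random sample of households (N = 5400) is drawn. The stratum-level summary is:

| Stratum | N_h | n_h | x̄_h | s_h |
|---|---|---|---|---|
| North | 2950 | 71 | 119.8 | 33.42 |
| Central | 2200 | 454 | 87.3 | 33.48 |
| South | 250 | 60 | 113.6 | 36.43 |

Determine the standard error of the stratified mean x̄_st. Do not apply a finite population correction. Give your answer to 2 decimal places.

SE(x̄_st) ≈ 2.27

V̂(x̄_st) = Σ W_h² s_h²/n_h, with W_h = N_h/N and N = 5400:
  stratum North: (2950/5400)²·33.42²/71 = 4.69473
  stratum Central: (2200/5400)²·33.48²/454 = 0.409801
  stratum South: (250/5400)²·36.43²/60 = 0.0474089
V̂(x̄_st) = 5.15194
SE(x̄_st) = √5.15194 = 2.26979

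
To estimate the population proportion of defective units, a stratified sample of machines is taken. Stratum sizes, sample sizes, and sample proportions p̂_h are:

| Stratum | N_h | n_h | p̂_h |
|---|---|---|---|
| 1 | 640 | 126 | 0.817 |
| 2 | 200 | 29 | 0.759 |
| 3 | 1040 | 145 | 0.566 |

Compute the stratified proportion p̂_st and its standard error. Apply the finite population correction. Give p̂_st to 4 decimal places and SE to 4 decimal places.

p̂_st ≈ 0.6720, SE ≈ 0.0250

N = 1880; stratum weights W_h = N_h/N.
p̂_st = Σ W_h p̂_h = (640·0.817 + 200·0.759 + 1040·0.566)/1880 = 0.67198
V̂(p̂_st) = Σ W_h² (1 − n_h/N_h) p̂_h(1−p̂_h)/(n_h−1):
  stratum 1: (640/1880)²·(1 − 126/640)·0.817·0.183/125 = 0.000111324
  stratum 2: (200/1880)²·(1 − 29/200)·0.759·0.241/28 = 6.32137e-05
  stratum 3: (1040/1880)²·(1 − 145/1040)·0.566·0.434/144 = 0.000449246
V̂(p̂_st) = 0.000623784; SE = √V̂ = 0.0249757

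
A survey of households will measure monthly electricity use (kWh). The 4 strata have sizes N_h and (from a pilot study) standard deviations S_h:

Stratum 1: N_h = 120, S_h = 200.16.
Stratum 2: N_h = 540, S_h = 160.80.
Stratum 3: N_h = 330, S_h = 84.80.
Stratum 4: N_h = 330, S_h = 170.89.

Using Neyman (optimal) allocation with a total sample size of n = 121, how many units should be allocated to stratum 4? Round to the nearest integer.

35

Neyman allocation: n_h = n · N_h S_h / Σ N_i S_i, with n = 121.
  stratum 1: N_h·S_h = 120·200.16 = 24019.20
  stratum 2: N_h·S_h = 540·160.80 = 86832.00
  stratum 3: N_h·S_h = 330·84.80 = 27984.00
  stratum 4: N_h·S_h = 330·170.89 = 56393.70
Σ N_h S_h = 195228.90
n for stratum 4 = 121·56393.70/195228.90 = 34.952 → 35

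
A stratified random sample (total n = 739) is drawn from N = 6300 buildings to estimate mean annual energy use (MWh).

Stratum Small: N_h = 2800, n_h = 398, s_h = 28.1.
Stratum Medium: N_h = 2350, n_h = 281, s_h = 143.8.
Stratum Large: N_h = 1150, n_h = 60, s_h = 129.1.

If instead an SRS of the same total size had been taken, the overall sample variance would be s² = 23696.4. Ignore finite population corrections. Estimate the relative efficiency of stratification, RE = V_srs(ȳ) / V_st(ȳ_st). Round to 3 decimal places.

RE ≈ 1.612

V̂(ȳ_st) = Σ W_h² s_h²/n_h, with W_h = N_h/N and N = 6300:
  stratum Small: (2800/6300)²·28.1²/398 = 0.39189
  stratum Medium: (2350/6300)²·143.8²/281 = 10.2392
  stratum Large: (1150/6300)²·129.1²/60 = 9.25584
V_st = 19.8869
V_srs = s²/n = 23696.4/739 = 32.0655
Relative efficiency = V_srs / V_st = 32.0655/19.8869 = 1.6124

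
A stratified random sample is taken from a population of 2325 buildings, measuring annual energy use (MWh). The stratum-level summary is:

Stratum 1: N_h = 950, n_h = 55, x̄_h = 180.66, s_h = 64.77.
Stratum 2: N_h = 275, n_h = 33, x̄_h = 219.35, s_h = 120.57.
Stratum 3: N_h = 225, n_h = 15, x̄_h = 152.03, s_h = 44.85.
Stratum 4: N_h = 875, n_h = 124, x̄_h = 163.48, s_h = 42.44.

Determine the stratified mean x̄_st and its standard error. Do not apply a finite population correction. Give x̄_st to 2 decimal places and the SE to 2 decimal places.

x̄_st ≈ 176.00, SE ≈ 4.71

x̄_st = Σ W_h x̄_h = (950·180.66 + 275·219.35 + 225·152.03 + 875·163.48)/2325 = 176.00000
V̂(x̄_st) = Σ W_h² s_h²/n_h, with W_h = N_h/N and N = 2325:
  stratum 1: (950/2325)²·64.77²/55 = 12.7346
  stratum 2: (275/2325)²·120.57²/33 = 6.16288
  stratum 3: (225/2325)²·44.85²/15 = 1.25589
  stratum 4: (875/2325)²·42.44²/124 = 2.05731
V̂(x̄_st) = 22.2107
SE(x̄_st) = √22.2107 = 4.71282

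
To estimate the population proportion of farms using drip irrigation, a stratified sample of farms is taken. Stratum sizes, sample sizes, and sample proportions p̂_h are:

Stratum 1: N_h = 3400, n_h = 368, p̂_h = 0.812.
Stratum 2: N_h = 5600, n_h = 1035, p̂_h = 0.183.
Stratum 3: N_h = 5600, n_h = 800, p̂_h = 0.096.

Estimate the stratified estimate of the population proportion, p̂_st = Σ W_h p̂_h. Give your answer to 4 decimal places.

p̂_st ≈ 0.2961

N = 14600; stratum weights W_h = N_h/N.
p̂_st = Σ W_h p̂_h = (3400·0.812 + 5600·0.183 + 5600·0.096)/14600 = 0.29611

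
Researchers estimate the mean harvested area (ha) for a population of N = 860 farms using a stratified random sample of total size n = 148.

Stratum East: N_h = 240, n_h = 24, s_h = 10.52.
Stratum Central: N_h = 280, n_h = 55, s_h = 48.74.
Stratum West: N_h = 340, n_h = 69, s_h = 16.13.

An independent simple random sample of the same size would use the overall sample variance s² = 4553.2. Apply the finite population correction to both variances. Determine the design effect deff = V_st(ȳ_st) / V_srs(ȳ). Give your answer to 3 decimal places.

V̂(ȳ_st) = Σ W_h² (1 − n_h/N_h) s_h²/n_h, with W_h = N_h/N and N = 860:
  stratum East: (240/860)²·(1 − 24/240)·10.52²/24 = 0.323213
  stratum Central: (280/860)²·(1 − 55/280)·48.74²/55 = 3.67919
  stratum West: (340/860)²·(1 − 69/340)·16.13²/69 = 0.469755
V_st = 4.47216
V_srs = (1 − 148/860)·4553.2/148 = 25.4704
deff = V_st / V_srs = 4.47216/25.4704 = 0.1756

deff ≈ 0.176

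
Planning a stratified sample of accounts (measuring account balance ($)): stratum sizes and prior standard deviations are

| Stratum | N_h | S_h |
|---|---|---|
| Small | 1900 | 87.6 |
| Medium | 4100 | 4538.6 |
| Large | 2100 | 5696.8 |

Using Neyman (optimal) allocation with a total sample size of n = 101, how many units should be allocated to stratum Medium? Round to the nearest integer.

Neyman allocation: n_h = n · N_h S_h / Σ N_i S_i, with n = 101.
  stratum Small: N_h·S_h = 1900·87.6 = 166440.00
  stratum Medium: N_h·S_h = 4100·4538.6 = 18608260.00
  stratum Large: N_h·S_h = 2100·5696.8 = 11963280.00
Σ N_h S_h = 30737980.00
n for stratum Medium = 101·18608260.00/30737980.00 = 61.144 → 61

61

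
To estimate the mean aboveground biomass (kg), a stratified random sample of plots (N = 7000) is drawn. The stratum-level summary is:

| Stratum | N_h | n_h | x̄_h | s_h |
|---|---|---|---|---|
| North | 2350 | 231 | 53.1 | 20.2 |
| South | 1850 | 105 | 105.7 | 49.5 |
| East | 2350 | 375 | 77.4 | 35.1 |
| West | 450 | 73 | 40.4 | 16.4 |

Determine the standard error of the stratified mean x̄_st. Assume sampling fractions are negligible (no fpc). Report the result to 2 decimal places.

SE(x̄_st) ≈ 1.49

V̂(x̄_st) = Σ W_h² s_h²/n_h, with W_h = N_h/N and N = 7000:
  stratum North: (2350/7000)²·20.2²/231 = 0.199081
  stratum South: (1850/7000)²·49.5²/105 = 1.62993
  stratum East: (2350/7000)²·35.1²/375 = 0.370273
  stratum West: (450/7000)²·16.4²/73 = 0.0152263
V̂(x̄_st) = 2.21451
SE(x̄_st) = √2.21451 = 1.48812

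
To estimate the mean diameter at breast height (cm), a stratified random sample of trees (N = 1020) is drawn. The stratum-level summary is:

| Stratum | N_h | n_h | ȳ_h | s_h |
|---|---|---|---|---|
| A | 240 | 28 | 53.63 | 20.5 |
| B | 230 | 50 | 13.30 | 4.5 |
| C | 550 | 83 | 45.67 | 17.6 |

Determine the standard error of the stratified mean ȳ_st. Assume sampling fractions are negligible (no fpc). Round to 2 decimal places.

SE(ȳ_st) ≈ 1.39

V̂(ȳ_st) = Σ W_h² s_h²/n_h, with W_h = N_h/N and N = 1020:
  stratum A: (240/1020)²·20.5²/28 = 0.830944
  stratum B: (230/1020)²·4.5²/50 = 0.0205926
  stratum C: (550/1020)²·17.6²/83 = 1.08511
V̂(ȳ_st) = 1.93664
SE(ȳ_st) = √1.93664 = 1.39163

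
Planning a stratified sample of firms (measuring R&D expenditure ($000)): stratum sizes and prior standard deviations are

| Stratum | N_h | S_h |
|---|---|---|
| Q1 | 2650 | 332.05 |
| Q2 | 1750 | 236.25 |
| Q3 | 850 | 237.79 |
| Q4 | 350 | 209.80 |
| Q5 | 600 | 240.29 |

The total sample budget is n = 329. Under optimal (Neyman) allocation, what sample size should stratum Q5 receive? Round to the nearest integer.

Neyman allocation: n_h = n · N_h S_h / Σ N_i S_i, with n = 329.
  stratum Q1: N_h·S_h = 2650·332.05 = 879932.50
  stratum Q2: N_h·S_h = 1750·236.25 = 413437.50
  stratum Q3: N_h·S_h = 850·237.79 = 202121.50
  stratum Q4: N_h·S_h = 350·209.80 = 73430.00
  stratum Q5: N_h·S_h = 600·240.29 = 144174.00
Σ N_h S_h = 1713095.50
n for stratum Q5 = 329·144174.00/1713095.50 = 27.689 → 28

28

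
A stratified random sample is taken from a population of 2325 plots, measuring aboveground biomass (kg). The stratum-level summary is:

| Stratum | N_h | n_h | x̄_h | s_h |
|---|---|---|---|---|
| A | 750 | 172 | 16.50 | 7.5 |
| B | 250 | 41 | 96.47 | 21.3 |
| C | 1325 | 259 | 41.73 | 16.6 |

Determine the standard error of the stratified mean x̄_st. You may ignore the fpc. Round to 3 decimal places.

SE(x̄_st) ≈ 0.712

V̂(x̄_st) = Σ W_h² s_h²/n_h, with W_h = N_h/N and N = 2325:
  stratum A: (750/2325)²·7.5²/172 = 0.0340307
  stratum B: (250/2325)²·21.3²/41 = 0.127941
  stratum C: (1325/2325)²·16.6²/259 = 0.345543
V̂(x̄_st) = 0.507515
SE(x̄_st) = √0.507515 = 0.712401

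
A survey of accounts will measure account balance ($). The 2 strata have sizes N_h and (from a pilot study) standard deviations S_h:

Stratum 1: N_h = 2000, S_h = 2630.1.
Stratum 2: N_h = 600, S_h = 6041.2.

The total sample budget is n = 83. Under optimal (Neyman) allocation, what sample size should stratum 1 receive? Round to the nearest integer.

49

Neyman allocation: n_h = n · N_h S_h / Σ N_i S_i, with n = 83.
  stratum 1: N_h·S_h = 2000·2630.1 = 5260200.00
  stratum 2: N_h·S_h = 600·6041.2 = 3624720.00
Σ N_h S_h = 8884920.00
n for stratum 1 = 83·5260200.00/8884920.00 = 49.139 → 49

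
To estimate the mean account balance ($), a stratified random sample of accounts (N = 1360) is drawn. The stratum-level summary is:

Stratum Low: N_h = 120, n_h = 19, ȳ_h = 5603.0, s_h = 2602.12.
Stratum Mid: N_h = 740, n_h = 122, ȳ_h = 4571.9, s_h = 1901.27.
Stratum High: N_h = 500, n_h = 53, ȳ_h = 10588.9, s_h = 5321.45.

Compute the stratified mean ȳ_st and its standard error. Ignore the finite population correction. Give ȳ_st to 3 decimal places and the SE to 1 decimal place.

ȳ_st ≈ 6875.012, SE ≈ 289.4

ȳ_st = Σ W_h ȳ_h = (120·5603.0 + 740·4571.9 + 500·10588.9)/1360 = 6875.01176
V̂(ȳ_st) = Σ W_h² s_h²/n_h, with W_h = N_h/N and N = 1360:
  stratum Low: (120/1360)²·2602.12²/19 = 2774.51
  stratum Mid: (740/1360)²·1901.27²/122 = 8772.3
  stratum High: (500/1360)²·5321.45²/53 = 72218.1
V̂(ȳ_st) = 83764.9
SE(ȳ_st) = √83764.9 = 289.422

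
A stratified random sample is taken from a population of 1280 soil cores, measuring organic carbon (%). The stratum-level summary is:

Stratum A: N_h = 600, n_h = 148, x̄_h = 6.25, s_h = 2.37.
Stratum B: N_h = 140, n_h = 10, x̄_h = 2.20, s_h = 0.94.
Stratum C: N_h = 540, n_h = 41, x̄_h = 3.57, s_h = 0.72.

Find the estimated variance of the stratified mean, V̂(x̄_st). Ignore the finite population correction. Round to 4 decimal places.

V̂(x̄_st) ≈ 0.0116

V̂(x̄_st) = Σ W_h² s_h²/n_h, with W_h = N_h/N and N = 1280:
  stratum A: (600/1280)²·2.37²/148 = 0.00833907
  stratum B: (140/1280)²·0.94²/10 = 0.00105704
  stratum C: (540/1280)²·0.72²/41 = 0.00225034
V̂(x̄_st) = 0.0116465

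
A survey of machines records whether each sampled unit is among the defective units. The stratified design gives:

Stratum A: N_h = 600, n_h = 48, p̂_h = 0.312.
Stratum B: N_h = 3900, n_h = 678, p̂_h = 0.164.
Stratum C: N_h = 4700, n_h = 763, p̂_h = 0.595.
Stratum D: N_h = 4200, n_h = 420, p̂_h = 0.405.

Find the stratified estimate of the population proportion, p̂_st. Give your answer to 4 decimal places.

N = 13400; stratum weights W_h = N_h/N.
p̂_st = Σ W_h p̂_h = (600·0.312 + 3900·0.164 + 4700·0.595 + 4200·0.405)/13400 = 0.39734

p̂_st ≈ 0.3973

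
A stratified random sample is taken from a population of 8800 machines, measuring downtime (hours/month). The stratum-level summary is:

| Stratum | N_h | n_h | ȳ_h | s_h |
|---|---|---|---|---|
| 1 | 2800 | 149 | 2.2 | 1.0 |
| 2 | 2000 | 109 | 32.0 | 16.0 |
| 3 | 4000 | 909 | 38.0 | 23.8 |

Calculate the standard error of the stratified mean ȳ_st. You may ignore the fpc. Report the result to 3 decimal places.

V̂(ȳ_st) = Σ W_h² s_h²/n_h, with W_h = N_h/N and N = 8800:
  stratum 1: (2800/8800)²·1.0²/149 = 0.000679461
  stratum 2: (2000/8800)²·16.0²/109 = 0.121313
  stratum 3: (4000/8800)²·23.8²/909 = 0.128749
V̂(ȳ_st) = 0.250742
SE(ȳ_st) = √0.250742 = 0.500741

SE(ȳ_st) ≈ 0.501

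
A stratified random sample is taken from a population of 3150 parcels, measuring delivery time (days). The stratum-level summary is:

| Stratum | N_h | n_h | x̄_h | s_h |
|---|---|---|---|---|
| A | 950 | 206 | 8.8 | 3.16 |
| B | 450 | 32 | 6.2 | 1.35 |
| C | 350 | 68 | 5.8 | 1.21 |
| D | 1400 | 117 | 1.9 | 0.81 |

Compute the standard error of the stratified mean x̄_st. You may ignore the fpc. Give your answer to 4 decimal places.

V̂(x̄_st) = Σ W_h² s_h²/n_h, with W_h = N_h/N and N = 3150:
  stratum A: (950/3150)²·3.16²/206 = 0.00440893
  stratum B: (450/3150)²·1.35²/32 = 0.00116231
  stratum C: (350/3150)²·1.21²/68 = 0.000265813
  stratum D: (1400/3150)²·0.81²/117 = 0.00110769
V̂(x̄_st) = 0.00694474
SE(x̄_st) = √0.00694474 = 0.0833351

SE(x̄_st) ≈ 0.0833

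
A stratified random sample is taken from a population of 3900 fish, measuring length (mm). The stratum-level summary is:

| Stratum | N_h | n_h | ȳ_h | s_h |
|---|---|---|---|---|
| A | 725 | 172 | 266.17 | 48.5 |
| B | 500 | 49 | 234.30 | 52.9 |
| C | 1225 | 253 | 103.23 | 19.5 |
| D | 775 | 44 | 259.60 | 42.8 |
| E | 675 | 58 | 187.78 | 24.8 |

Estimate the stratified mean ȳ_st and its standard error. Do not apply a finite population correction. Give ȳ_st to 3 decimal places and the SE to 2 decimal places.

ȳ_st = Σ W_h ȳ_h = (725·266.17 + 500·234.30 + 1225·103.23 + 775·259.60 + 675·187.78)/3900 = 196.03115
V̂(ȳ_st) = Σ W_h² s_h²/n_h, with W_h = N_h/N and N = 3900:
  stratum A: (725/3900)²·48.5²/172 = 0.472609
  stratum B: (500/3900)²·52.9²/49 = 0.938698
  stratum C: (1225/3900)²·19.5²/253 = 0.148283
  stratum D: (775/3900)²·42.8²/44 = 1.64403
  stratum E: (675/3900)²·24.8²/58 = 0.317654
V̂(ȳ_st) = 3.52127
SE(ȳ_st) = √3.52127 = 1.87651

ȳ_st ≈ 196.031, SE ≈ 1.88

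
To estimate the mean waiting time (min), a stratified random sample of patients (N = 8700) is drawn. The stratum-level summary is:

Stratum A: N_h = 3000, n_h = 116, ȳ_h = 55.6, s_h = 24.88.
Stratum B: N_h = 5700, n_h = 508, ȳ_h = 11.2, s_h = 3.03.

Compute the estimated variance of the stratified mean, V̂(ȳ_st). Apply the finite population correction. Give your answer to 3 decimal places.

V̂(ȳ_st) ≈ 0.617

V̂(ȳ_st) = Σ W_h² (1 − n_h/N_h) s_h²/n_h, with W_h = N_h/N and N = 8700:
  stratum A: (3000/8700)²·(1 − 116/3000)·24.88²/116 = 0.609987
  stratum B: (5700/8700)²·(1 − 508/5700)·3.03²/508 = 0.00706631
V̂(ȳ_st) = 0.617054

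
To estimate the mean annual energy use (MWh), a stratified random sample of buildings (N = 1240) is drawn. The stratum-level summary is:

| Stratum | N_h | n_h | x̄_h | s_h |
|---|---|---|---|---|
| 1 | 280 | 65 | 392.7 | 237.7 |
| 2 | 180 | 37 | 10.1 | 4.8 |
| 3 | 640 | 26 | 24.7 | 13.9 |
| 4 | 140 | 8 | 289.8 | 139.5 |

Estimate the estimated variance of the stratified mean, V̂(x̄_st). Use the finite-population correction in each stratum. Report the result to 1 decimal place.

V̂(x̄_st) = Σ W_h² (1 − n_h/N_h) s_h²/n_h, with W_h = N_h/N and N = 1240:
  stratum 1: (280/1240)²·(1 − 65/280)·237.7²/65 = 34.0328
  stratum 2: (180/1240)²·(1 − 37/180)·4.8²/37 = 0.0104243
  stratum 3: (640/1240)²·(1 − 26/640)·13.9²/26 = 1.89916
  stratum 4: (140/1240)²·(1 − 8/140)·139.5²/8 = 29.2359
V̂(x̄_st) = 65.1784

V̂(x̄_st) ≈ 65.2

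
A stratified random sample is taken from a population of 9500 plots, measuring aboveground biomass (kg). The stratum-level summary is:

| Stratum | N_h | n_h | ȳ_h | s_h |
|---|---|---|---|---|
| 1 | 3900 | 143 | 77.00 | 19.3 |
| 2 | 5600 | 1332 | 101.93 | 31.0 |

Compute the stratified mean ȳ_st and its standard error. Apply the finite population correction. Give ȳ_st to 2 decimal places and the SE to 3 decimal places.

ȳ_st ≈ 91.70, SE ≈ 0.784

ȳ_st = Σ W_h ȳ_h = (3900·77.00 + 5600·101.93)/9500 = 91.69558
V̂(ȳ_st) = Σ W_h² (1 − n_h/N_h) s_h²/n_h, with W_h = N_h/N and N = 9500:
  stratum 1: (3900/9500)²·(1 − 143/3900)·19.3²/143 = 0.4229
  stratum 2: (5600/9500)²·(1 − 1332/5600)·31.0²/1332 = 0.191066
V̂(ȳ_st) = 0.613966
SE(ȳ_st) = √0.613966 = 0.78356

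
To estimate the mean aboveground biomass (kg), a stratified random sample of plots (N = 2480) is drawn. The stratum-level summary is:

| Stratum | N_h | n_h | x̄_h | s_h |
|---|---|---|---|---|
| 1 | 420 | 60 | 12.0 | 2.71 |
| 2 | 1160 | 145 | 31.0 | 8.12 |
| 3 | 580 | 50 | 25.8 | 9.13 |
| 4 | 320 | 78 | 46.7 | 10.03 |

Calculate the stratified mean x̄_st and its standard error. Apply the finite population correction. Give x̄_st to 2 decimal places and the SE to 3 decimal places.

x̄_st ≈ 28.59, SE ≈ 0.435

x̄_st = Σ W_h x̄_h = (420·12.0 + 1160·31.0 + 580·25.8 + 320·46.7)/2480 = 28.59194
V̂(x̄_st) = Σ W_h² (1 − n_h/N_h) s_h²/n_h, with W_h = N_h/N and N = 2480:
  stratum 1: (420/2480)²·(1 − 60/420)·2.71²/60 = 0.00300909
  stratum 2: (1160/2480)²·(1 − 145/1160)·8.12²/145 = 0.0870492
  stratum 3: (580/2480)²·(1 − 50/580)·9.13²/50 = 0.0833244
  stratum 4: (320/2480)²·(1 − 78/320)·10.03²/78 = 0.0162394
V̂(x̄_st) = 0.189622
SE(x̄_st) = √0.189622 = 0.435456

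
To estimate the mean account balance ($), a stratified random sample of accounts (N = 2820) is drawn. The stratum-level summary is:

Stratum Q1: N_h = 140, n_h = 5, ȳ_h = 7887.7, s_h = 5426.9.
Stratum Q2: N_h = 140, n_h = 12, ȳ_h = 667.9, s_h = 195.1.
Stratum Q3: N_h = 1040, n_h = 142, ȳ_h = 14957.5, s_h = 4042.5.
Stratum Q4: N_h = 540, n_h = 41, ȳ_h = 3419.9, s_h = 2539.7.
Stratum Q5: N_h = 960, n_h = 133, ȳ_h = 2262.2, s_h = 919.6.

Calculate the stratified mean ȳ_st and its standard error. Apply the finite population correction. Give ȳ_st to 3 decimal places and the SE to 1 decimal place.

ȳ_st = Σ W_h ȳ_h = (140·7887.7 + 140·667.9 + 1040·14957.5 + 540·3419.9 + 960·2262.2)/2820 = 7365.97234
V̂(ȳ_st) = Σ W_h² (1 − n_h/N_h) s_h²/n_h, with W_h = N_h/N and N = 2820:
  stratum Q1: (140/2820)²·(1 − 5/140)·5426.9²/5 = 13999
  stratum Q2: (140/2820)²·(1 − 12/140)·195.1²/12 = 7.14781
  stratum Q3: (1040/2820)²·(1 − 142/1040)·4042.5²/142 = 13515.2
  stratum Q4: (540/2820)²·(1 − 41/540)·2539.7²/41 = 5330.61
  stratum Q5: (960/2820)²·(1 − 133/960)·919.6²/133 = 634.782
V̂(ȳ_st) = 33486.8
SE(ȳ_st) = √33486.8 = 182.994

ȳ_st ≈ 7365.972, SE ≈ 183.0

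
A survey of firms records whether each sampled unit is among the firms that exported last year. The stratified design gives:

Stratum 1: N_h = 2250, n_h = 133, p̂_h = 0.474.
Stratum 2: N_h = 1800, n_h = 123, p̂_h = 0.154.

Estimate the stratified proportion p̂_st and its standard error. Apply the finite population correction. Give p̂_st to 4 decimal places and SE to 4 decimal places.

p̂_st ≈ 0.3318, SE ≈ 0.0273

N = 4050; stratum weights W_h = N_h/N.
p̂_st = Σ W_h p̂_h = (2250·0.474 + 1800·0.154)/4050 = 0.33178
V̂(p̂_st) = Σ W_h² (1 − n_h/N_h) p̂_h(1−p̂_h)/(n_h−1):
  stratum 1: (2250/4050)²·(1 − 133/2250)·0.474·0.526/132 = 0.000548509
  stratum 2: (1800/4050)²·(1 − 123/1800)·0.154·0.846/122 = 0.000196529
V̂(p̂_st) = 0.000745038; SE = √V̂ = 0.0272954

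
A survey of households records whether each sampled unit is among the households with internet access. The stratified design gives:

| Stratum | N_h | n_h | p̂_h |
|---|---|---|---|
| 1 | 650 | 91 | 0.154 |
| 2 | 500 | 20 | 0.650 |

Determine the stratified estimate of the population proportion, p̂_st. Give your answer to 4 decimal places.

p̂_st ≈ 0.3697

N = 1150; stratum weights W_h = N_h/N.
p̂_st = Σ W_h p̂_h = (650·0.154 + 500·0.650)/1150 = 0.36965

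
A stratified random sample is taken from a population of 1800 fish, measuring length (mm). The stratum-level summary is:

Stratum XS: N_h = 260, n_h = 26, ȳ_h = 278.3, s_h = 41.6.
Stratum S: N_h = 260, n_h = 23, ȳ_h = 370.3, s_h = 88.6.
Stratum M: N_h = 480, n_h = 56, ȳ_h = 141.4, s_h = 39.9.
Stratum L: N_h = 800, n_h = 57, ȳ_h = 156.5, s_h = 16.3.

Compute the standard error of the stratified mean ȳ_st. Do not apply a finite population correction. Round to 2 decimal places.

SE(ȳ_st) ≈ 3.38

V̂(ȳ_st) = Σ W_h² s_h²/n_h, with W_h = N_h/N and N = 1800:
  stratum XS: (260/1800)²·41.6²/26 = 1.38872
  stratum S: (260/1800)²·88.6²/23 = 7.12101
  stratum M: (480/1800)²·39.9²/56 = 2.0216
  stratum L: (800/1800)²·16.3²/57 = 0.920736
V̂(ȳ_st) = 11.4521
SE(ȳ_st) = √11.4521 = 3.38409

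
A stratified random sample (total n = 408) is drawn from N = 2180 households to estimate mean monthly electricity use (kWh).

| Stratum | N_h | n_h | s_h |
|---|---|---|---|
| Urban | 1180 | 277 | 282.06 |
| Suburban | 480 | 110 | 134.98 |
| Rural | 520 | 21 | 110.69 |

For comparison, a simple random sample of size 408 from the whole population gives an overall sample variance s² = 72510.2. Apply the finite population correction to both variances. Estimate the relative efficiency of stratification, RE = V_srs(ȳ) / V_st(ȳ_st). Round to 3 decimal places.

V̂(ȳ_st) = Σ W_h² (1 − n_h/N_h) s_h²/n_h, with W_h = N_h/N and N = 2180:
  stratum Urban: (1180/2180)²·(1 − 277/1180)·282.06²/277 = 64.3962
  stratum Suburban: (480/2180)²·(1 − 110/480)·134.98²/110 = 6.18979
  stratum Rural: (520/2180)²·(1 − 21/520)·110.69²/21 = 31.8558
V_st = 102.442
V_srs = (1 − 408/2180)·72510.2/408 = 144.46
Relative efficiency = V_srs / V_st = 144.46/102.442 = 1.4102

RE ≈ 1.410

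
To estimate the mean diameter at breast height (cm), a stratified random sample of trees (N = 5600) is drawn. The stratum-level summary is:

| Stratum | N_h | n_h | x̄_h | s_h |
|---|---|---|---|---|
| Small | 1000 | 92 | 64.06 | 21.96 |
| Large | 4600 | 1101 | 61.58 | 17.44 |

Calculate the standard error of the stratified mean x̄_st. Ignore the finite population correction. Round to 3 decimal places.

V̂(x̄_st) = Σ W_h² s_h²/n_h, with W_h = N_h/N and N = 5600:
  stratum Small: (1000/5600)²·21.96²/92 = 0.167148
  stratum Large: (4600/5600)²·17.44²/1101 = 0.1864
V̂(x̄_st) = 0.353548
SE(x̄_st) = √0.353548 = 0.594599

SE(x̄_st) ≈ 0.595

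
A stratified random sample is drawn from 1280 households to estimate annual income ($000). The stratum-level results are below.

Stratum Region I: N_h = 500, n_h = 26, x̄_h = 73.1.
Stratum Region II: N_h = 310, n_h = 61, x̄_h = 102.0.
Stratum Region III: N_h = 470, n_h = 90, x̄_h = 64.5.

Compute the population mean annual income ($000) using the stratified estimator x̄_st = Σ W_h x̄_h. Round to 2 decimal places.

N = Σ N_h = 1280. Stratum weights W_h = N_h/N.
x̄_st = (500·73.1 + 310·102.0 + 470·64.5) / 1280 = 76.9414

x̄_st ≈ 76.94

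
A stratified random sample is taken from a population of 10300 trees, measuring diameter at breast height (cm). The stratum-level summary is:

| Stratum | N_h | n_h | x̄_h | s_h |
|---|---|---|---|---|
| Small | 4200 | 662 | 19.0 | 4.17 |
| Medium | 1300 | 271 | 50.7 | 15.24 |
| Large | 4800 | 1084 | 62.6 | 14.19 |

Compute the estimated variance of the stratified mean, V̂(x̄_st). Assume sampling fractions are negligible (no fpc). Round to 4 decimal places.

V̂(x̄_st) = Σ W_h² s_h²/n_h, with W_h = N_h/N and N = 10300:
  stratum Small: (4200/10300)²·4.17²/662 = 0.00436755
  stratum Medium: (1300/10300)²·15.24²/271 = 0.0136525
  stratum Large: (4800/10300)²·14.19²/1084 = 0.0403407
V̂(x̄_st) = 0.0583608

V̂(x̄_st) ≈ 0.0584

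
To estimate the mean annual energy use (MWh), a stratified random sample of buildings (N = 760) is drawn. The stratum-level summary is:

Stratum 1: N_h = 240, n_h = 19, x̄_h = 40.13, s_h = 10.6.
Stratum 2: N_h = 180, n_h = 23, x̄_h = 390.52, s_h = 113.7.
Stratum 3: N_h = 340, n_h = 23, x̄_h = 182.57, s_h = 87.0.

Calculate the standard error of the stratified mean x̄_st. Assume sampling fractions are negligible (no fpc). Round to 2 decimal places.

V̂(x̄_st) = Σ W_h² s_h²/n_h, with W_h = N_h/N and N = 760:
  stratum 1: (240/760)²·10.6²/19 = 0.58973
  stratum 2: (180/760)²·113.7²/23 = 31.5291
  stratum 3: (340/760)²·87.0²/23 = 65.863
V̂(x̄_st) = 97.9818
SE(x̄_st) = √97.9818 = 9.89857

SE(x̄_st) ≈ 9.90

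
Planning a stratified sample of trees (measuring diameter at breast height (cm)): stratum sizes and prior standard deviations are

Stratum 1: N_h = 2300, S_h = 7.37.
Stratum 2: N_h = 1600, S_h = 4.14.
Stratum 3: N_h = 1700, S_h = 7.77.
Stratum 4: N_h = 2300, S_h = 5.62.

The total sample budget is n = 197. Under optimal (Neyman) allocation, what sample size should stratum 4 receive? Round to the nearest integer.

51

Neyman allocation: n_h = n · N_h S_h / Σ N_i S_i, with n = 197.
  stratum 1: N_h·S_h = 2300·7.37 = 16951.00
  stratum 2: N_h·S_h = 1600·4.14 = 6624.00
  stratum 3: N_h·S_h = 1700·7.77 = 13209.00
  stratum 4: N_h·S_h = 2300·5.62 = 12926.00
Σ N_h S_h = 49710.00
n for stratum 4 = 197·12926.00/49710.00 = 51.226 → 51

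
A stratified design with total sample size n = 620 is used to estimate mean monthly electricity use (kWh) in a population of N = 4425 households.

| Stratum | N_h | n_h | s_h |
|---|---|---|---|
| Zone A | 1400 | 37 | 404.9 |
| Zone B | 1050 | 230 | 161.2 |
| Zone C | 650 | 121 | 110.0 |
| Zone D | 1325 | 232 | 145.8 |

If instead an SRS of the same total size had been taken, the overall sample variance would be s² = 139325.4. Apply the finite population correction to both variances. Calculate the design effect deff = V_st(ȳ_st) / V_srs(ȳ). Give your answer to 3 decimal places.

V̂(ȳ_st) = Σ W_h² (1 − n_h/N_h) s_h²/n_h, with W_h = N_h/N and N = 4425:
  stratum Zone A: (1400/4425)²·(1 − 37/1400)·404.9²/37 = 431.808
  stratum Zone B: (1050/4425)²·(1 − 230/1050)·161.2²/230 = 4.96797
  stratum Zone C: (650/4425)²·(1 − 121/650)·110.0²/121 = 1.75607
  stratum Zone D: (1325/4425)²·(1 − 232/1325)·145.8²/232 = 6.77699
V_st = 445.31
V_srs = (1 − 620/4425)·139325.4/620 = 193.232
deff = V_st / V_srs = 445.31/193.232 = 2.3045

deff ≈ 2.305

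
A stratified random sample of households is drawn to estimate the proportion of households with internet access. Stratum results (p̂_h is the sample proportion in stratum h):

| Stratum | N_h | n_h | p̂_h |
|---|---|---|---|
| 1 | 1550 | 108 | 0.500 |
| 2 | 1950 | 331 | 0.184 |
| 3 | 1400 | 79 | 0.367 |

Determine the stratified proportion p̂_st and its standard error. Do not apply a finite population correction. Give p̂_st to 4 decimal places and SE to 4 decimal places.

p̂_st ≈ 0.3362, SE ≈ 0.0234

N = 4900; stratum weights W_h = N_h/N.
p̂_st = Σ W_h p̂_h = (1550·0.500 + 1950·0.184 + 1400·0.367)/4900 = 0.33624
V̂(p̂_st) = Σ W_h² p̂_h(1−p̂_h)/(n_h−1):
  stratum 1: (1550/4900)²·0.500·0.500/107 = 0.000233791
  stratum 2: (1950/4900)²·0.184·0.816/330 = 7.20562e-05
  stratum 3: (1400/4900)²·0.367·0.633/78 = 0.00024313
V̂(p̂_st) = 0.000548977; SE = √V̂ = 0.0234303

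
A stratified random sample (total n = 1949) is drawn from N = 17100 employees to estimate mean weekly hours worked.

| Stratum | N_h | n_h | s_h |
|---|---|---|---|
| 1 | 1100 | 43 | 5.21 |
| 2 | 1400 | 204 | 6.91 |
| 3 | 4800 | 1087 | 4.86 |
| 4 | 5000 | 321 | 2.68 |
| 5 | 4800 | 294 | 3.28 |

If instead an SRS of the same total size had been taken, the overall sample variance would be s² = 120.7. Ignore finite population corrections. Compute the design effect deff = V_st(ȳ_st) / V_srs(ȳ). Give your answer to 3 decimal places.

deff ≈ 0.173

V̂(ȳ_st) = Σ W_h² s_h²/n_h, with W_h = N_h/N and N = 17100:
  stratum 1: (1100/17100)²·5.21²/43 = 0.00261216
  stratum 2: (1400/17100)²·6.91²/204 = 0.00156888
  stratum 3: (4800/17100)²·4.86²/1087 = 0.00171212
  stratum 4: (5000/17100)²·2.68²/321 = 0.00191299
  stratum 5: (4800/17100)²·3.28²/294 = 0.00288331
V_st = 0.0106895
V_srs = s²/n = 120.7/1949 = 0.0619292
deff = V_st / V_srs = 0.0106895/0.0619292 = 0.1726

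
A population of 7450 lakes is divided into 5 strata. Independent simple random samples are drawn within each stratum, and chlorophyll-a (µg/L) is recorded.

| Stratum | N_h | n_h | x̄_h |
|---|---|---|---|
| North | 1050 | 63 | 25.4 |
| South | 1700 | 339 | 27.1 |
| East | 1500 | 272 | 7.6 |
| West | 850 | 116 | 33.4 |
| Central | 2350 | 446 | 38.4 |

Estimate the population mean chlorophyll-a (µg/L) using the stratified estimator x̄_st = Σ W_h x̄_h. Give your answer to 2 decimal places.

N = Σ N_h = 7450. Stratum weights W_h = N_h/N.
x̄_st = (1050·25.4 + 1700·27.1 + 1500·7.6 + 850·33.4 + 2350·38.4) / 7450 = 27.2174

x̄_st ≈ 27.22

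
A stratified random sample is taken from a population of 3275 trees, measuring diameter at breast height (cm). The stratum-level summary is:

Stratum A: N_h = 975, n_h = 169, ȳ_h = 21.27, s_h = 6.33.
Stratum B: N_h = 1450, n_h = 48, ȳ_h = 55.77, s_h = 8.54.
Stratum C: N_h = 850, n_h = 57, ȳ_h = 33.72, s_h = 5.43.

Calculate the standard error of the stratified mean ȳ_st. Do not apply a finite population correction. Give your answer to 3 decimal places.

SE(ȳ_st) ≈ 0.595

V̂(ȳ_st) = Σ W_h² s_h²/n_h, with W_h = N_h/N and N = 3275:
  stratum A: (975/3275)²·6.33²/169 = 0.0210139
  stratum B: (1450/3275)²·8.54²/48 = 0.297843
  stratum C: (850/3275)²·5.43²/57 = 0.034845
V̂(ȳ_st) = 0.353702
SE(ȳ_st) = √0.353702 = 0.594729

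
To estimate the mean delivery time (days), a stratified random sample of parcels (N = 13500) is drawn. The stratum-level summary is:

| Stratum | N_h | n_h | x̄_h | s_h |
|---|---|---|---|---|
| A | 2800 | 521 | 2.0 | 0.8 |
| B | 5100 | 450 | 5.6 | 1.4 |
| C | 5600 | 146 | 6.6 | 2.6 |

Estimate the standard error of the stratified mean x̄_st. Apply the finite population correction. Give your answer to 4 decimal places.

V̂(x̄_st) = Σ W_h² (1 − n_h/N_h) s_h²/n_h, with W_h = N_h/N and N = 13500:
  stratum A: (2800/13500)²·(1 − 521/2800)·0.8²/521 = 4.30108e-05
  stratum B: (5100/13500)²·(1 − 450/5100)·1.4²/450 = 0.00056676
  stratum C: (5600/13500)²·(1 − 146/5600)·2.6²/146 = 0.00775942
V̂(x̄_st) = 0.00836919
SE(x̄_st) = √0.00836919 = 0.0914833

SE(x̄_st) ≈ 0.0915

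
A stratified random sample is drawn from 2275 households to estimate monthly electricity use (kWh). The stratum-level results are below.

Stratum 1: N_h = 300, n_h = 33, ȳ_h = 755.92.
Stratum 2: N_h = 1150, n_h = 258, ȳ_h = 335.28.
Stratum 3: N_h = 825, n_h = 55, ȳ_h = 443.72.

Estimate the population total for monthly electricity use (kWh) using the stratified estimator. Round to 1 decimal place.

τ̂_st ≈ 978417.0

τ̂_st = Σ N_h ȳ_h = 300·755.92 + 1150·335.28 + 825·443.72 = 978417.0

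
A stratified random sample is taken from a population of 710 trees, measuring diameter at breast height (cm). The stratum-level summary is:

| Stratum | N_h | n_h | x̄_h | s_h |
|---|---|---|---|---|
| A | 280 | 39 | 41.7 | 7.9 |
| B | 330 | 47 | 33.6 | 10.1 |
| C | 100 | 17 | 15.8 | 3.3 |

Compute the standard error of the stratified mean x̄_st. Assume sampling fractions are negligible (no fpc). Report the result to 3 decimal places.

V̂(x̄_st) = Σ W_h² s_h²/n_h, with W_h = N_h/N and N = 710:
  stratum A: (280/710)²·7.9²/39 = 0.248879
  stratum B: (330/710)²·10.1²/47 = 0.468874
  stratum C: (100/710)²·3.3²/17 = 0.0127076
V̂(x̄_st) = 0.730461
SE(x̄_st) = √0.730461 = 0.85467

SE(x̄_st) ≈ 0.855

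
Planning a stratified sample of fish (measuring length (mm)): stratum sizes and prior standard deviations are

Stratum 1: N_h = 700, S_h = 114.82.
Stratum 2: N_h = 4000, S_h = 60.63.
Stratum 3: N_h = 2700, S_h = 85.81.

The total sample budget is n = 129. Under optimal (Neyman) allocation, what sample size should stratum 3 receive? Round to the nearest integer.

54

Neyman allocation: n_h = n · N_h S_h / Σ N_i S_i, with n = 129.
  stratum 1: N_h·S_h = 700·114.82 = 80374.00
  stratum 2: N_h·S_h = 4000·60.63 = 242520.00
  stratum 3: N_h·S_h = 2700·85.81 = 231687.00
Σ N_h S_h = 554581.00
n for stratum 3 = 129·231687.00/554581.00 = 53.892 → 54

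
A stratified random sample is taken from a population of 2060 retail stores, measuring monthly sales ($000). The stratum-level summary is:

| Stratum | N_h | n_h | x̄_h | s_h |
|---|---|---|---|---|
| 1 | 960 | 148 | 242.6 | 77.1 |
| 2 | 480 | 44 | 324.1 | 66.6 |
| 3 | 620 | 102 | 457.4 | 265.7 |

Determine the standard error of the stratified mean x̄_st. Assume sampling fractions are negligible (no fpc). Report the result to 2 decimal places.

SE(x̄_st) ≈ 8.77

V̂(x̄_st) = Σ W_h² s_h²/n_h, with W_h = N_h/N and N = 2060:
  stratum 1: (960/2060)²·77.1²/148 = 8.72278
  stratum 2: (480/2060)²·66.6²/44 = 5.47323
  stratum 3: (620/2060)²·265.7²/102 = 62.6949
V̂(x̄_st) = 76.8909
SE(x̄_st) = √76.8909 = 8.76874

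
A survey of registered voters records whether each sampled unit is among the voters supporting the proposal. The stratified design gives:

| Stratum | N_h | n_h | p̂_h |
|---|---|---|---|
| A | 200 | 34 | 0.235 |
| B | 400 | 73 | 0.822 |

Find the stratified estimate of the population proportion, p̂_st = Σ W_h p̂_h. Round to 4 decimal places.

p̂_st ≈ 0.6263

N = 600; stratum weights W_h = N_h/N.
p̂_st = Σ W_h p̂_h = (200·0.235 + 400·0.822)/600 = 0.62633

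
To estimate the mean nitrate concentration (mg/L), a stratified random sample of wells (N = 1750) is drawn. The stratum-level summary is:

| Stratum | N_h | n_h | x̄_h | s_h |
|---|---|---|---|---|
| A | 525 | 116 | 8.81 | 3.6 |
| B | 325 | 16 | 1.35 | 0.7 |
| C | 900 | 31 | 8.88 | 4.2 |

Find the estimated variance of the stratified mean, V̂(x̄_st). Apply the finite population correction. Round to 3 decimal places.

V̂(x̄_st) ≈ 0.154

V̂(x̄_st) = Σ W_h² (1 − n_h/N_h) s_h²/n_h, with W_h = N_h/N and N = 1750:
  stratum A: (525/1750)²·(1 − 116/525)·3.6²/116 = 0.00783346
  stratum B: (325/1750)²·(1 − 16/325)·0.7²/16 = 0.00100425
  stratum C: (900/1750)²·(1 − 31/900)·4.2²/31 = 0.145319
V̂(x̄_st) = 0.154157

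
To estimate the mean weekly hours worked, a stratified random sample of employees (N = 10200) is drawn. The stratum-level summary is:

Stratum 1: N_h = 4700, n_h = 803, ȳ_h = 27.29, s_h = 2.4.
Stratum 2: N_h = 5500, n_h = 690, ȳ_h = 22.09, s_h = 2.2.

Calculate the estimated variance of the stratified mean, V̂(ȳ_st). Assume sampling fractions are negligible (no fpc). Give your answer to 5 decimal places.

V̂(ȳ_st) ≈ 0.00356

V̂(ȳ_st) = Σ W_h² s_h²/n_h, with W_h = N_h/N and N = 10200:
  stratum 1: (4700/10200)²·2.4²/803 = 0.00152301
  stratum 2: (5500/10200)²·2.2²/690 = 0.00203949
V̂(ȳ_st) = 0.0035625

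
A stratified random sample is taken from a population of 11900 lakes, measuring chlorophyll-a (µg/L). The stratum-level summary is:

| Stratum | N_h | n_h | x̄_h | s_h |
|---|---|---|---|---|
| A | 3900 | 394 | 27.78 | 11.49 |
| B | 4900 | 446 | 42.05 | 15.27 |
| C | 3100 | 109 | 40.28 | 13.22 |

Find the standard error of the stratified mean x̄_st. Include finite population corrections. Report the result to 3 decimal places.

V̂(x̄_st) = Σ W_h² (1 − n_h/N_h) s_h²/n_h, with W_h = N_h/N and N = 11900:
  stratum A: (3900/11900)²·(1 − 394/3900)·11.49²/394 = 0.0323539
  stratum B: (4900/11900)²·(1 − 446/4900)·15.27²/446 = 0.0805741
  stratum C: (3100/11900)²·(1 − 109/3100)·13.22²/109 = 0.104983
V̂(x̄_st) = 0.217911
SE(x̄_st) = √0.217911 = 0.46681

SE(x̄_st) ≈ 0.467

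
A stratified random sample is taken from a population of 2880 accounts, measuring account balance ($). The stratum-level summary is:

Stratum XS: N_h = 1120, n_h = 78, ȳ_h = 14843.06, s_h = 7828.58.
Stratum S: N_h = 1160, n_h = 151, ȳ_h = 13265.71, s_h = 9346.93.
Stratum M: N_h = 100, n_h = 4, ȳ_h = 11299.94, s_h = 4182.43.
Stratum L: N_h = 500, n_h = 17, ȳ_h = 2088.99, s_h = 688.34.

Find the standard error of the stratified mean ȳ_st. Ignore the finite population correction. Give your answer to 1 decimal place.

SE(ȳ_st) ≈ 467.8

V̂(ȳ_st) = Σ W_h² s_h²/n_h, with W_h = N_h/N and N = 2880:
  stratum XS: (1120/2880)²·7828.58²/78 = 118829
  stratum S: (1160/2880)²·9346.93²/151 = 93862.5
  stratum M: (100/2880)²·4182.43²/4 = 5272.45
  stratum L: (500/2880)²·688.34²/17 = 840.064
V̂(ȳ_st) = 218804
SE(ȳ_st) = √218804 = 467.765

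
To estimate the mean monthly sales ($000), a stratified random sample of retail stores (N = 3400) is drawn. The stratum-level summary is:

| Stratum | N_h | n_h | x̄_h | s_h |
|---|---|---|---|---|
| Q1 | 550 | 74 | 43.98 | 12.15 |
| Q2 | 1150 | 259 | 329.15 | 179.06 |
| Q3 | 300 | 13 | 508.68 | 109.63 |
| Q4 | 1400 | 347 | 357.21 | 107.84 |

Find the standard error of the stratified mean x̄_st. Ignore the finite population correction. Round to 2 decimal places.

V̂(x̄_st) = Σ W_h² s_h²/n_h, with W_h = N_h/N and N = 3400:
  stratum Q1: (550/3400)²·12.15²/74 = 0.0522021
  stratum Q2: (1150/3400)²·179.06²/259 = 14.1623
  stratum Q3: (300/3400)²·109.63²/13 = 7.19781
  stratum Q4: (1400/3400)²·107.84²/347 = 5.68236
V̂(x̄_st) = 27.0947
SE(x̄_st) = √27.0947 = 5.20526

SE(x̄_st) ≈ 5.21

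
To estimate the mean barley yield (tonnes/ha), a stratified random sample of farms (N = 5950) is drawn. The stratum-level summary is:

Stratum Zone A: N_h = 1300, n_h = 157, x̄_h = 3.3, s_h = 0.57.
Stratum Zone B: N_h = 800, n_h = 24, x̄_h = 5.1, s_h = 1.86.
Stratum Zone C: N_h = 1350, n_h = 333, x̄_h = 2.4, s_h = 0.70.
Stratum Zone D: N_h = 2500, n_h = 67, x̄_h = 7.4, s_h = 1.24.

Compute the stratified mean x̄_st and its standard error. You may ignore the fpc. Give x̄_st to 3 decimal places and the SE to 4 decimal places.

x̄_st ≈ 5.061, SE ≈ 0.0827

x̄_st = Σ W_h x̄_h = (1300·3.3 + 800·5.1 + 1350·2.4 + 2500·7.4)/5950 = 5.06050
V̂(x̄_st) = Σ W_h² s_h²/n_h, with W_h = N_h/N and N = 5950:
  stratum Zone A: (1300/5950)²·0.57²/157 = 9.87877e-05
  stratum Zone B: (800/5950)²·1.86²/24 = 0.00260592
  stratum Zone C: (1350/5950)²·0.70²/333 = 7.57505e-05
  stratum Zone D: (2500/5950)²·1.24²/67 = 0.00405149
V̂(x̄_st) = 0.00683194
SE(x̄_st) = √0.00683194 = 0.0826556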